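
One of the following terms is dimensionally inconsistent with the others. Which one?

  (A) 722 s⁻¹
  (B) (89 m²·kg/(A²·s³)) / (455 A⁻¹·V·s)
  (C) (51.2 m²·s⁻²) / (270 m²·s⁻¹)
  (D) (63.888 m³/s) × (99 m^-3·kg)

Work out the base dimensions of each:
  (A) s⁻¹
  (B) [kg·m²·s⁻³·A⁻²] / [kg·m²·s⁻²·A⁻²] = s⁻¹
  (C) [m²·s⁻²] / [m²·s⁻¹] = s⁻¹
  (D) [m³·s⁻¹] · [kg·m⁻³] = kg·s⁻¹
All reduce to s⁻¹ except (D), which is kg·s⁻¹.

(D)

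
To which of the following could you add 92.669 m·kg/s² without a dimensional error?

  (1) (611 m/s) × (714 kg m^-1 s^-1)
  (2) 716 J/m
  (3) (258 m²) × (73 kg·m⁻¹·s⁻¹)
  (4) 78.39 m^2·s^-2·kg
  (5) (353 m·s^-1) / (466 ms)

Reference: kg·m·s⁻².
Each option:
  (1) [m·s⁻¹] · [kg·m⁻¹·s⁻¹] = kg·s⁻²
  (2) J·m⁻¹ = N·m·m⁻¹ = kg·m·s⁻²  ← same
  (3) [m²] · [kg·m⁻¹·s⁻¹] = kg·m·s⁻¹
  (4) kg·m²·s⁻²
  (5) [m·s⁻¹] / [s] = m·s⁻²
Only (2) matches kg·m·s⁻².

(2)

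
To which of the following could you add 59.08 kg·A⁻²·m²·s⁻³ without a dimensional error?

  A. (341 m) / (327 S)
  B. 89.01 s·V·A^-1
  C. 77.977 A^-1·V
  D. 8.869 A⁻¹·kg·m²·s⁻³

C.

Reference: kg·m²·s⁻³·A⁻².
Each option:
  A. [m] / [kg⁻¹·m⁻²·s³·A²] = kg·m³·s⁻³·A⁻²
  B. V·s·A⁻¹ = J·C⁻¹·s·A⁻¹ = kg·m²·s⁻²·A⁻²
  C. V·A⁻¹ = J·C⁻¹·A⁻¹ = kg·m²·s⁻³·A⁻²  ← same
  D. kg·m²·s⁻³·A⁻¹
Only C. matches kg·m²·s⁻³·A⁻².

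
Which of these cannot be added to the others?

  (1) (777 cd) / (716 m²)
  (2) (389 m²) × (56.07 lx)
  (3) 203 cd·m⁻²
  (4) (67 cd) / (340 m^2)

(2)

In SI base units:
  (1) [cd] / [m²] = m⁻²·cd
  (2) [m²] · [m⁻²·cd] = cd
  (3) cd·m⁻² = m⁻²·cd
  (4) [cd] / [m²] = m⁻²·cd
All reduce to m⁻²·cd except (2), which is cd.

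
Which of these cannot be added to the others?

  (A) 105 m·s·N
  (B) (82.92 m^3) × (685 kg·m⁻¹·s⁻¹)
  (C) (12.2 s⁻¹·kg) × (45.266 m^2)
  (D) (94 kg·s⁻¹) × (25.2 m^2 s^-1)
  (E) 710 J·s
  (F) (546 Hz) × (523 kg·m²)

(D)

Work out the base dimensions of each:
  (A) N·m·s = kg·m·s⁻²·m·s = kg·m²·s⁻¹
  (B) [m³] · [kg·m⁻¹·s⁻¹] = kg·m²·s⁻¹
  (C) [kg·s⁻¹] · [m²] = kg·m²·s⁻¹
  (D) [kg·s⁻¹] · [m²·s⁻¹] = kg·m²·s⁻²
  (E) J·s = N·m·s = kg·m²·s⁻¹
  (F) [s⁻¹] · [kg·m²] = kg·m²·s⁻¹
All reduce to kg·m²·s⁻¹ except (D), which is kg·m²·s⁻².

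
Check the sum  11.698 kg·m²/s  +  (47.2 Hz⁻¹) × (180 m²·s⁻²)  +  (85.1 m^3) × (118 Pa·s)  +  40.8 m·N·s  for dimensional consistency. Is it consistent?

No

In SI base units:
  11.698 kg·m²/s:  kg·m²·s⁻¹
  (47.2 Hz⁻¹) × (180 m²·s⁻²):  [s] · [m²·s⁻²] = m²·s⁻¹
  (85.1 m^3) × (118 Pa·s):  [m³] · [kg·m⁻¹·s⁻¹] = kg·m²·s⁻¹
  40.8 m·N·s:  N·m·s = kg·m·s⁻²·m·s = kg·m²·s⁻¹
The terms do not share a single dimension (kg·m²·s⁻¹ vs m²·s⁻¹).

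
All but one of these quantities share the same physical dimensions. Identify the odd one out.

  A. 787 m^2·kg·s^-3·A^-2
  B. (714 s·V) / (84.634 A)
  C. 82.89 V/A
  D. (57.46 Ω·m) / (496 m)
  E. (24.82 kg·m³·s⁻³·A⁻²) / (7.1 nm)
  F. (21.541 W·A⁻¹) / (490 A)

Expand each in SI base units:
  A. kg·m²·s⁻³·A⁻²
  B. [kg·m²·s⁻²·A⁻¹] / [A] = kg·m²·s⁻²·A⁻²
  C. V·A⁻¹ = J·C⁻¹·A⁻¹ = kg·m²·s⁻³·A⁻²
  D. [kg·m³·s⁻³·A⁻²] / [m] = kg·m²·s⁻³·A⁻²
  E. [kg·m³·s⁻³·A⁻²] / [m] = kg·m²·s⁻³·A⁻²
  F. [kg·m²·s⁻³·A⁻¹] / [A] = kg·m²·s⁻³·A⁻²
All reduce to kg·m²·s⁻³·A⁻² except B., which is kg·m²·s⁻²·A⁻².

B.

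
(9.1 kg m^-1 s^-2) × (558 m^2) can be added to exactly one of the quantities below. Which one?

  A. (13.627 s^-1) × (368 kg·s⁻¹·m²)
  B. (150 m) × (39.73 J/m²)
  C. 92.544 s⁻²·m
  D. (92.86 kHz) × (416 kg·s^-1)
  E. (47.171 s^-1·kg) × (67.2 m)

Reference: [kg·m⁻¹·s⁻²] · [m²] = kg·m·s⁻².
Each option:
  A. [s⁻¹] · [kg·m²·s⁻¹] = kg·m²·s⁻²
  B. [m] · [kg·s⁻²] = kg·m·s⁻²  ← same
  C. m·s⁻²
  D. [s⁻¹] · [kg·s⁻¹] = kg·s⁻²
  E. [kg·s⁻¹] · [m] = kg·m·s⁻¹
Only B. matches kg·m·s⁻².

B.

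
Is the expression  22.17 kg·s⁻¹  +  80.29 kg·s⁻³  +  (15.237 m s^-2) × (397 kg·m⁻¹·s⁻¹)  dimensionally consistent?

No

Reduce each to base SI dimensions:
  22.17 kg·s⁻¹:  kg·s⁻¹
  80.29 kg·s⁻³:  kg·s⁻³
  (15.237 m s^-2) × (397 kg·m⁻¹·s⁻¹):  [m·s⁻²] · [kg·m⁻¹·s⁻¹] = kg·s⁻³
The terms do not share a single dimension (kg·s⁻³ vs kg·s⁻¹).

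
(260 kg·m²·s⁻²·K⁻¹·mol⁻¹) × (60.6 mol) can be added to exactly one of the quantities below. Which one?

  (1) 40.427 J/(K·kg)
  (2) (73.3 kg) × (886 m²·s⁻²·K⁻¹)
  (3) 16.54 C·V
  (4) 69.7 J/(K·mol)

Reference: [kg·m²·s⁻²·K⁻¹·mol⁻¹] · [mol] = kg·m²·s⁻²·K⁻¹.
Each option:
  (1) J·kg⁻¹·K⁻¹ = N·m·kg⁻¹·K⁻¹ = m²·s⁻²·K⁻¹
  (2) [kg] · [m²·s⁻²·K⁻¹] = kg·m²·s⁻²·K⁻¹  ← same
  (3) C·V = s·A·J·C⁻¹ = kg·m²·s⁻²
  (4) J·mol⁻¹·K⁻¹ = N·m·mol⁻¹·K⁻¹ = kg·m²·s⁻²·K⁻¹·mol⁻¹
Only (2) matches kg·m²·s⁻²·K⁻¹.

(2)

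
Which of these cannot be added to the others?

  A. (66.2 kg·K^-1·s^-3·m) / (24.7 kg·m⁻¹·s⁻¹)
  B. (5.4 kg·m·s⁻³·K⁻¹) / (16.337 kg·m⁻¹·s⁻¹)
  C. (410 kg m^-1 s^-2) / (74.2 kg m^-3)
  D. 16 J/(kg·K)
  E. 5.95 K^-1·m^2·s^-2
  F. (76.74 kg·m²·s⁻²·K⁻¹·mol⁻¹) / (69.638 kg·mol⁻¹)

C.

Expand each in SI base units:
  A. [kg·m·s⁻³·K⁻¹] / [kg·m⁻¹·s⁻¹] = m²·s⁻²·K⁻¹
  B. [kg·m·s⁻³·K⁻¹] / [kg·m⁻¹·s⁻¹] = m²·s⁻²·K⁻¹
  C. [kg·m⁻¹·s⁻²] / [kg·m⁻³] = m²·s⁻²
  D. J·kg⁻¹·K⁻¹ = N·m·kg⁻¹·K⁻¹ = m²·s⁻²·K⁻¹
  E. m²·s⁻²·K⁻¹
  F. [kg·m²·s⁻²·K⁻¹·mol⁻¹] / [kg·mol⁻¹] = m²·s⁻²·K⁻¹
All reduce to m²·s⁻²·K⁻¹ except C., which is m²·s⁻².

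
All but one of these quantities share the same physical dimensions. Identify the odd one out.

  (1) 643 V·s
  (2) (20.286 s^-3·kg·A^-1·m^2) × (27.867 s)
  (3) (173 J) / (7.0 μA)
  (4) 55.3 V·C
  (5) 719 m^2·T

(4)

In SI base units:
  (1) V·s = J·C⁻¹·s = kg·m²·s⁻²·A⁻¹
  (2) [kg·m²·s⁻³·A⁻¹] · [s] = kg·m²·s⁻²·A⁻¹
  (3) [kg·m²·s⁻²] / [A] = kg·m²·s⁻²·A⁻¹
  (4) C·V = s·A·J·C⁻¹ = kg·m²·s⁻²
  (5) T·m² = Wb·m⁻²·m² = kg·m²·s⁻²·A⁻¹
All reduce to kg·m²·s⁻²·A⁻¹ except (4), which is kg·m²·s⁻².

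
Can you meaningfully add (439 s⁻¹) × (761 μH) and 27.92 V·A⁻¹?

Yes

In SI base units:
  (439 s⁻¹) × (761 μH):  [s⁻¹] · [kg·m²·s⁻²·A⁻²] = kg·m²·s⁻³·A⁻²
  27.92 V·A⁻¹:  V·A⁻¹ = J·C⁻¹·A⁻¹ = kg·m²·s⁻³·A⁻²
Both are kg·m²·s⁻³·A⁻², so they have the same dimensions and can be added.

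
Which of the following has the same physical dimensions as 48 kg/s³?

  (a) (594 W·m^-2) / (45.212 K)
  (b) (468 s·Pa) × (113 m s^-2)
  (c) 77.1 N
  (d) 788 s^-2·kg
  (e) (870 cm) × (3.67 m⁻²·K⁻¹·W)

(b)

Reference: kg·s⁻³.
Each option:
  (a) [kg·s⁻³] / [K] = kg·s⁻³·K⁻¹
  (b) [kg·m⁻¹·s⁻¹] · [m·s⁻²] = kg·s⁻³  ← same
  (c) N = kg·m·s⁻²
  (d) kg·s⁻²
  (e) [m] · [kg·s⁻³·K⁻¹] = kg·m·s⁻³·K⁻¹
Only (b) matches kg·s⁻³.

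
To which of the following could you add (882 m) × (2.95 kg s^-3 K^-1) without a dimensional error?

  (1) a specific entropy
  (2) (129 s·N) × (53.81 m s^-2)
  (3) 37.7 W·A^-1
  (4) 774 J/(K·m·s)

(4)

Reference: [m] · [kg·s⁻³·K⁻¹] = kg·m·s⁻³·K⁻¹.
Each option:
  (1) [specific entropy] = m²·s⁻²·K⁻¹
  (2) [kg·m·s⁻¹] · [m·s⁻²] = kg·m²·s⁻³
  (3) W·A⁻¹ = J·s⁻¹·A⁻¹ = kg·m²·s⁻³·A⁻¹
  (4) J·s⁻¹·m⁻¹·K⁻¹ = N·m·s⁻¹·m⁻¹·K⁻¹ = kg·m·s⁻³·K⁻¹  ← same
Only (4) matches kg·m·s⁻³·K⁻¹.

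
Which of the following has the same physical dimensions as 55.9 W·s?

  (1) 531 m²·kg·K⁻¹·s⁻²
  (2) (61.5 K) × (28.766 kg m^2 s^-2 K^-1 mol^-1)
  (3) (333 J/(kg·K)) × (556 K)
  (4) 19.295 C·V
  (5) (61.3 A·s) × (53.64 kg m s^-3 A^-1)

(4)

Reference: W·s = J·s⁻¹·s = kg·m²·s⁻².
Each option:
  (1) kg·m²·s⁻²·K⁻¹
  (2) [K] · [kg·m²·s⁻²·K⁻¹·mol⁻¹] = kg·m²·s⁻²·mol⁻¹
  (3) [m²·s⁻²·K⁻¹] · [K] = m²·s⁻²
  (4) C·V = s·A·J·C⁻¹ = kg·m²·s⁻²  ← same
  (5) [s·A] · [kg·m·s⁻³·A⁻¹] = kg·m·s⁻²
Only (4) matches kg·m²·s⁻².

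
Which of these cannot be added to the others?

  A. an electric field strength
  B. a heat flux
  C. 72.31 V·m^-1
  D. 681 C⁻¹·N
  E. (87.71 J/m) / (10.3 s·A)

B.

Reduce each to base SI dimensions:
  A. [electric field strength] = kg·m·s⁻³·A⁻¹
  B. [heat flux] = kg·s⁻³
  C. V·m⁻¹ = J·C⁻¹·m⁻¹ = kg·m·s⁻³·A⁻¹
  D. N·C⁻¹ = kg·m·s⁻²·(s·A)⁻¹ = kg·m·s⁻³·A⁻¹
  E. [kg·m·s⁻²] / [s·A] = kg·m·s⁻³·A⁻¹
All reduce to kg·m·s⁻³·A⁻¹ except B., which is kg·s⁻³.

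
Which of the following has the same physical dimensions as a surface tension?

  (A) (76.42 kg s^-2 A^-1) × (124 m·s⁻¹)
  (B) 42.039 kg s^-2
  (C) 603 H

(B)

Reference: [surface tension] = kg·s⁻².
Each option:
  (A) [kg·s⁻²·A⁻¹] · [m·s⁻¹] = kg·m·s⁻³·A⁻¹
  (B) kg·s⁻²  ← same
  (C) H = V·s·A⁻¹ = kg·m²·s⁻²·A⁻²
Only (B) matches kg·s⁻².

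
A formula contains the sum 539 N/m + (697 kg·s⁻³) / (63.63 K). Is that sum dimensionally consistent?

Reduce each to base SI dimensions:
  539 N/m:  N·m⁻¹ = kg·m·s⁻²·m⁻¹ = kg·s⁻²
  (697 kg·s⁻³) / (63.63 K):  [kg·s⁻³] / [K] = kg·s⁻³·K⁻¹
kg·s⁻² ≠ kg·s⁻³·K⁻¹, so they cannot be added.

No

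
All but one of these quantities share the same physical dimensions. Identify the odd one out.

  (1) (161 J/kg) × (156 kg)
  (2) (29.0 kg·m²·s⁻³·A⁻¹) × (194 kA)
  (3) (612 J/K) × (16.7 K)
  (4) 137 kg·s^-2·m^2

In SI base units:
  (1) [m²·s⁻²] · [kg] = kg·m²·s⁻²
  (2) [kg·m²·s⁻³·A⁻¹] · [A] = kg·m²·s⁻³
  (3) [kg·m²·s⁻²·K⁻¹] · [K] = kg·m²·s⁻²
  (4) kg·m²·s⁻²
All reduce to kg·m²·s⁻² except (2), which is kg·m²·s⁻³.

(2)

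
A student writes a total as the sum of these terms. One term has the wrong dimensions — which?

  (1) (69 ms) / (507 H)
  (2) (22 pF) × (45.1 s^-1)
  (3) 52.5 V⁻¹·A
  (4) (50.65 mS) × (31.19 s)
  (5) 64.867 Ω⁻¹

Dimensions:
  (1) [s] / [kg·m²·s⁻²·A⁻²] = kg⁻¹·m⁻²·s³·A²
  (2) [kg⁻¹·m⁻²·s⁴·A²] · [s⁻¹] = kg⁻¹·m⁻²·s³·A²
  (3) A·V⁻¹ = A·(J·C⁻¹)⁻¹ = kg⁻¹·m⁻²·s³·A²
  (4) [kg⁻¹·m⁻²·s³·A²] · [s] = kg⁻¹·m⁻²·s⁴·A²
  (5) Ω⁻¹ = (V·A⁻¹)⁻¹ = kg⁻¹·m⁻²·s³·A²
All reduce to kg⁻¹·m⁻²·s³·A² except (4), which is kg⁻¹·m⁻²·s⁴·A².

(4)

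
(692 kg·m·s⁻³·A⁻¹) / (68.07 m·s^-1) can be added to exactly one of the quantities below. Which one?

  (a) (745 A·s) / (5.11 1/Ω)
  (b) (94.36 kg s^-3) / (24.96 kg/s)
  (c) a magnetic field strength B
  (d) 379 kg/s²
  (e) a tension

(c)

Reference: [kg·m·s⁻³·A⁻¹] / [m·s⁻¹] = kg·s⁻²·A⁻¹.
Each option:
  (a) [s·A] / [kg⁻¹·m⁻²·s³·A²] = kg·m²·s⁻²·A⁻¹
  (b) [kg·s⁻³] / [kg·s⁻¹] = s⁻²
  (c) [magnetic field strength B] = kg·s⁻²·A⁻¹  ← same
  (d) kg·s⁻²
  (e) [tension] = kg·m·s⁻²
Only (c) matches kg·s⁻²·A⁻¹.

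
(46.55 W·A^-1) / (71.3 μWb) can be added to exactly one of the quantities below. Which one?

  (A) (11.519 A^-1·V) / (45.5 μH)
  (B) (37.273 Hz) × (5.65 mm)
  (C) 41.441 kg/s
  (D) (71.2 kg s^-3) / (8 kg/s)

Reference: [kg·m²·s⁻³·A⁻¹] / [kg·m²·s⁻²·A⁻¹] = s⁻¹.
Each option:
  (A) [kg·m²·s⁻³·A⁻²] / [kg·m²·s⁻²·A⁻²] = s⁻¹  ← same
  (B) [s⁻¹] · [m] = m·s⁻¹
  (C) kg·s⁻¹
  (D) [kg·s⁻³] / [kg·s⁻¹] = s⁻²
Only (A) matches s⁻¹.

(A)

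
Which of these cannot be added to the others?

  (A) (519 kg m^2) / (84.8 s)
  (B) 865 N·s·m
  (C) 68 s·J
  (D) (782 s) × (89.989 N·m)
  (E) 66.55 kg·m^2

Work out the base dimensions of each:
  (A) [kg·m²] / [s] = kg·m²·s⁻¹
  (B) N·m·s = kg·m·s⁻²·m·s = kg·m²·s⁻¹
  (C) J·s = N·m·s = kg·m²·s⁻¹
  (D) [s] · [kg·m²·s⁻²] = kg·m²·s⁻¹
  (E) kg·m²
All reduce to kg·m²·s⁻¹ except (E), which is kg·m².

(E)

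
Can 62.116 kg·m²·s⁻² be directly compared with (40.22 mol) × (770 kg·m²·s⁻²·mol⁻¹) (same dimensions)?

Yes

Expand each in SI base units:
  62.116 kg·m²·s⁻²:  kg·m²·s⁻²
  (40.22 mol) × (770 kg·m²·s⁻²·mol⁻¹):  [mol] · [kg·m²·s⁻²·mol⁻¹] = kg·m²·s⁻²
Both are kg·m²·s⁻², so they have the same dimensions and can be added.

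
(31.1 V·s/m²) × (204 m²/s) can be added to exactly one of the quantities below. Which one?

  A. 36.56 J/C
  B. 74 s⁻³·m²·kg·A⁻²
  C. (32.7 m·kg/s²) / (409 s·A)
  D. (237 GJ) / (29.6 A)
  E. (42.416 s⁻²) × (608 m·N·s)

Reference: [kg·s⁻²·A⁻¹] · [m²·s⁻¹] = kg·m²·s⁻³·A⁻¹.
Each option:
  A. J·C⁻¹ = N·m·(s·A)⁻¹ = kg·m²·s⁻³·A⁻¹  ← same
  B. kg·m²·s⁻³·A⁻²
  C. [kg·m·s⁻²] / [s·A] = kg·m·s⁻³·A⁻¹
  D. [kg·m²·s⁻²] / [A] = kg·m²·s⁻²·A⁻¹
  E. [s⁻²] · [kg·m²·s⁻¹] = kg·m²·s⁻³
Only A. matches kg·m²·s⁻³·A⁻¹.

A.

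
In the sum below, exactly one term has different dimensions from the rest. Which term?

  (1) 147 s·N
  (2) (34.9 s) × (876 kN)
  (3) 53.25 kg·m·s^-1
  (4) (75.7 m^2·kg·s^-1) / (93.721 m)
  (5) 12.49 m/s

(5)

Reduce each to base SI dimensions:
  (1) N·s = kg·m·s⁻²·s = kg·m·s⁻¹
  (2) [s] · [kg·m·s⁻²] = kg·m·s⁻¹
  (3) kg·m·s⁻¹
  (4) [kg·m²·s⁻¹] / [m] = kg·m·s⁻¹
  (5) m·s⁻¹
All reduce to kg·m·s⁻¹ except (5), which is m·s⁻¹.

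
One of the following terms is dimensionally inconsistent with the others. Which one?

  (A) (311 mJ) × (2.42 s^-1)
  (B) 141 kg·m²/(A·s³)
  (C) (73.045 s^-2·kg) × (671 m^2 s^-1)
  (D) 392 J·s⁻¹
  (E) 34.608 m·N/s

(B)

Dimensions:
  (A) [kg·m²·s⁻²] · [s⁻¹] = kg·m²·s⁻³
  (B) kg·m²·s⁻³·A⁻¹
  (C) [kg·s⁻²] · [m²·s⁻¹] = kg·m²·s⁻³
  (D) J·s⁻¹ = N·m·s⁻¹ = kg·m²·s⁻³
  (E) N·m·s⁻¹ = kg·m·s⁻²·m·s⁻¹ = kg·m²·s⁻³
All reduce to kg·m²·s⁻³ except (B), which is kg·m²·s⁻³·A⁻¹.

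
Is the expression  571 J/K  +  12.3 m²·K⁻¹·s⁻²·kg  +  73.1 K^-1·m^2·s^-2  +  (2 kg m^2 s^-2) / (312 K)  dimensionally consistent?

Expand each in SI base units:
  571 J/K:  J·K⁻¹ = N·m·K⁻¹ = kg·m²·s⁻²·K⁻¹
  12.3 m²·K⁻¹·s⁻²·kg:  kg·m²·s⁻²·K⁻¹
  73.1 K^-1·m^2·s^-2:  m²·s⁻²·K⁻¹
  (2 kg m^2 s^-2) / (312 K):  [kg·m²·s⁻²] / [K] = kg·m²·s⁻²·K⁻¹
The terms do not share a single dimension (kg·m²·s⁻²·K⁻¹ vs m²·s⁻²·K⁻¹).

No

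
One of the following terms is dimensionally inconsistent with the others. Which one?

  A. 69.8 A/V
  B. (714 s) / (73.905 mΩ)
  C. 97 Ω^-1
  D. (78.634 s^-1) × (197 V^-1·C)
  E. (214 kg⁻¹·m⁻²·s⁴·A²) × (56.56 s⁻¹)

In SI base units:
  A. A·V⁻¹ = A·(J·C⁻¹)⁻¹ = kg⁻¹·m⁻²·s³·A²
  B. [s] / [kg·m²·s⁻³·A⁻²] = kg⁻¹·m⁻²·s⁴·A²
  C. Ω⁻¹ = (V·A⁻¹)⁻¹ = kg⁻¹·m⁻²·s³·A²
  D. [s⁻¹] · [kg⁻¹·m⁻²·s⁴·A²] = kg⁻¹·m⁻²·s³·A²
  E. [kg⁻¹·m⁻²·s⁴·A²] · [s⁻¹] = kg⁻¹·m⁻²·s³·A²
All reduce to kg⁻¹·m⁻²·s³·A² except B., which is kg⁻¹·m⁻²·s⁴·A².

B.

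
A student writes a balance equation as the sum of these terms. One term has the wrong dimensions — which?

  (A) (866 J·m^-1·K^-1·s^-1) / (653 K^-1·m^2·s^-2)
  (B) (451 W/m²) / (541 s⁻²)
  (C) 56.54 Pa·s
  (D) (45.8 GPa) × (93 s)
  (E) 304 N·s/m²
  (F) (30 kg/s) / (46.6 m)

Expand each in SI base units:
  (A) [kg·m·s⁻³·K⁻¹] / [m²·s⁻²·K⁻¹] = kg·m⁻¹·s⁻¹
  (B) [kg·s⁻³] / [s⁻²] = kg·s⁻¹
  (C) Pa·s = N·m⁻²·s = kg·m⁻¹·s⁻¹
  (D) [kg·m⁻¹·s⁻²] · [s] = kg·m⁻¹·s⁻¹
  (E) N·s·m⁻² = kg·m·s⁻²·s·m⁻² = kg·m⁻¹·s⁻¹
  (F) [kg·s⁻¹] / [m] = kg·m⁻¹·s⁻¹
All reduce to kg·m⁻¹·s⁻¹ except (B), which is kg·s⁻¹.

(B)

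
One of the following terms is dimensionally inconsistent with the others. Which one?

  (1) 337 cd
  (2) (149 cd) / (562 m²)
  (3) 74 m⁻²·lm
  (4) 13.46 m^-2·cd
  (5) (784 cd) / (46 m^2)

(1)

In SI base units:
  (1) cd
  (2) [cd] / [m²] = m⁻²·cd
  (3) lm·m⁻² = cd·m⁻² = m⁻²·cd
  (4) cd·m⁻² = m⁻²·cd
  (5) [cd] / [m²] = m⁻²·cd
All reduce to m⁻²·cd except (1), which is cd.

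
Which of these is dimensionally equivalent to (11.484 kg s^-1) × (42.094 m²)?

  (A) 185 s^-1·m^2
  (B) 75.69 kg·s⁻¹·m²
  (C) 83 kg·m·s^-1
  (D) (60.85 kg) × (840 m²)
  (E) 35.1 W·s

(B)

Reference: [kg·s⁻¹] · [m²] = kg·m²·s⁻¹.
Each option:
  (A) m²·s⁻¹
  (B) kg·m²·s⁻¹  ← same
  (C) kg·m·s⁻¹
  (D) [kg] · [m²] = kg·m²
  (E) W·s = J·s⁻¹·s = kg·m²·s⁻²
Only (B) matches kg·m²·s⁻¹.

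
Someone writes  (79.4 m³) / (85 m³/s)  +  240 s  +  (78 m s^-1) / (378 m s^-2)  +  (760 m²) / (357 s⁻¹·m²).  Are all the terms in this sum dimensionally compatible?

Reduce each to base SI dimensions:
  (79.4 m³) / (85 m³/s):  [m³] / [m³·s⁻¹] = s
  240 s:  s
  (78 m s^-1) / (378 m s^-2):  [m·s⁻¹] / [m·s⁻²] = s
  (760 m²) / (357 s⁻¹·m²):  [m²] / [m²·s⁻¹] = s
Every term reduces to s.

Yes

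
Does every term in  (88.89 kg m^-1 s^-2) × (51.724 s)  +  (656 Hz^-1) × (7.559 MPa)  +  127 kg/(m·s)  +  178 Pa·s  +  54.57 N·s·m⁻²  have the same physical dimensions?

Expand each in SI base units:
  (88.89 kg m^-1 s^-2) × (51.724 s):  [kg·m⁻¹·s⁻²] · [s] = kg·m⁻¹·s⁻¹
  (656 Hz^-1) × (7.559 MPa):  [s] · [kg·m⁻¹·s⁻²] = kg·m⁻¹·s⁻¹
  127 kg/(m·s):  kg·m⁻¹·s⁻¹
  178 Pa·s:  Pa·s = N·m⁻²·s = kg·m⁻¹·s⁻¹
  54.57 N·s·m⁻²:  N·s·m⁻² = kg·m·s⁻²·s·m⁻² = kg·m⁻¹·s⁻¹
Every term reduces to kg·m⁻¹·s⁻¹.

Yes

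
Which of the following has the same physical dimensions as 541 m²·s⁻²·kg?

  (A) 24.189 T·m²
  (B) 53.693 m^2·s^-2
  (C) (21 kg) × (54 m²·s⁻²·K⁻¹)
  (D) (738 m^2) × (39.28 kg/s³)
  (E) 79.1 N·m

Reference: kg·m²·s⁻².
Each option:
  (A) T·m² = Wb·m⁻²·m² = kg·m²·s⁻²·A⁻¹
  (B) m²·s⁻²
  (C) [kg] · [m²·s⁻²·K⁻¹] = kg·m²·s⁻²·K⁻¹
  (D) [m²] · [kg·s⁻³] = kg·m²·s⁻³
  (E) N·m = kg·m·s⁻²·m = kg·m²·s⁻²  ← same
Only (E) matches kg·m²·s⁻².

(E)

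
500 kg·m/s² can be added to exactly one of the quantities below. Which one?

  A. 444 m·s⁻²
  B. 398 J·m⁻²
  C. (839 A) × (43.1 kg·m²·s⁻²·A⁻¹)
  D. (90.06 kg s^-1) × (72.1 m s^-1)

Reference: kg·m·s⁻².
Each option:
  A. m·s⁻²
  B. J·m⁻² = N·m·m⁻² = kg·s⁻²
  C. [A] · [kg·m²·s⁻²·A⁻¹] = kg·m²·s⁻²
  D. [kg·s⁻¹] · [m·s⁻¹] = kg·m·s⁻²  ← same
Only D. matches kg·m·s⁻².

D.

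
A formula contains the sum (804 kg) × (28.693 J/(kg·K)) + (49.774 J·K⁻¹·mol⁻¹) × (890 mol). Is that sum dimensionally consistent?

Expand each in SI base units:
  (804 kg) × (28.693 J/(kg·K)):  [kg] · [m²·s⁻²·K⁻¹] = kg·m²·s⁻²·K⁻¹
  (49.774 J·K⁻¹·mol⁻¹) × (890 mol):  [kg·m²·s⁻²·K⁻¹·mol⁻¹] · [mol] = kg·m²·s⁻²·K⁻¹
Both are kg·m²·s⁻²·K⁻¹, so they have the same dimensions and can be added.

Yes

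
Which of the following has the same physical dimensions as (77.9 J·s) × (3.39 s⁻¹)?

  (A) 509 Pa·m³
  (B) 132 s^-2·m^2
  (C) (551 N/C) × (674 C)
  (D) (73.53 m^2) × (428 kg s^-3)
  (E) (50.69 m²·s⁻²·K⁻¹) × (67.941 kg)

(A)

Reference: [kg·m²·s⁻¹] · [s⁻¹] = kg·m²·s⁻².
Each option:
  (A) Pa·m³ = N·m⁻²·m³ = kg·m²·s⁻²  ← same
  (B) m²·s⁻²
  (C) [kg·m·s⁻³·A⁻¹] · [s·A] = kg·m·s⁻²
  (D) [m²] · [kg·s⁻³] = kg·m²·s⁻³
  (E) [m²·s⁻²·K⁻¹] · [kg] = kg·m²·s⁻²·K⁻¹
Only (A) matches kg·m²·s⁻².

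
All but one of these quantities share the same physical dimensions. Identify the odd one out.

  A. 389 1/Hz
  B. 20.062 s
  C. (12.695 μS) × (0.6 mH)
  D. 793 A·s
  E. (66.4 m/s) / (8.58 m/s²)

D.

Work out the base dimensions of each:
  A. Hz⁻¹ = (s⁻¹)⁻¹ = s
  B. s
  C. [kg⁻¹·m⁻²·s³·A²] · [kg·m²·s⁻²·A⁻²] = s
  D. A·s = s·A
  E. [m·s⁻¹] / [m·s⁻²] = s
All reduce to s except D., which is s·A.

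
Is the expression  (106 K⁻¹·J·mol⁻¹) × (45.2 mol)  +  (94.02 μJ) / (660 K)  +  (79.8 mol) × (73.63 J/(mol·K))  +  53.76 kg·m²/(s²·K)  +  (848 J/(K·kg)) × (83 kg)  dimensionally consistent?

Reduce each to base SI dimensions:
  (106 K⁻¹·J·mol⁻¹) × (45.2 mol):  [kg·m²·s⁻²·K⁻¹·mol⁻¹] · [mol] = kg·m²·s⁻²·K⁻¹
  (94.02 μJ) / (660 K):  [kg·m²·s⁻²] / [K] = kg·m²·s⁻²·K⁻¹
  (79.8 mol) × (73.63 J/(mol·K)):  [mol] · [kg·m²·s⁻²·K⁻¹·mol⁻¹] = kg·m²·s⁻²·K⁻¹
  53.76 kg·m²/(s²·K):  kg·m²·s⁻²·K⁻¹
  (848 J/(K·kg)) × (83 kg):  [m²·s⁻²·K⁻¹] · [kg] = kg·m²·s⁻²·K⁻¹
Every term reduces to kg·m²·s⁻²·K⁻¹.

Yes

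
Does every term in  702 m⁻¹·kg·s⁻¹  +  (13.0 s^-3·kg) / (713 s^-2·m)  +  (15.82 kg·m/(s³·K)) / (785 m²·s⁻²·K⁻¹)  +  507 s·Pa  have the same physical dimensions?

Yes

Work out the base dimensions of each:
  702 m⁻¹·kg·s⁻¹:  kg·m⁻¹·s⁻¹
  (13.0 s^-3·kg) / (713 s^-2·m):  [kg·s⁻³] / [m·s⁻²] = kg·m⁻¹·s⁻¹
  (15.82 kg·m/(s³·K)) / (785 m²·s⁻²·K⁻¹):  [kg·m·s⁻³·K⁻¹] / [m²·s⁻²·K⁻¹] = kg·m⁻¹·s⁻¹
  507 s·Pa:  Pa·s = N·m⁻²·s = kg·m⁻¹·s⁻¹
Every term reduces to kg·m⁻¹·s⁻¹.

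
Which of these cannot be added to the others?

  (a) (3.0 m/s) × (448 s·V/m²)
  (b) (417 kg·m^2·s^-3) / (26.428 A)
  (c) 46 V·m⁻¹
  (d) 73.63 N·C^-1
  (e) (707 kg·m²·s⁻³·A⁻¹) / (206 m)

Work out the base dimensions of each:
  (a) [m·s⁻¹] · [kg·s⁻²·A⁻¹] = kg·m·s⁻³·A⁻¹
  (b) [kg·m²·s⁻³] / [A] = kg·m²·s⁻³·A⁻¹
  (c) V·m⁻¹ = J·C⁻¹·m⁻¹ = kg·m·s⁻³·A⁻¹
  (d) N·C⁻¹ = kg·m·s⁻²·(s·A)⁻¹ = kg·m·s⁻³·A⁻¹
  (e) [kg·m²·s⁻³·A⁻¹] / [m] = kg·m·s⁻³·A⁻¹
All reduce to kg·m·s⁻³·A⁻¹ except (b), which is kg·m²·s⁻³·A⁻¹.

(b)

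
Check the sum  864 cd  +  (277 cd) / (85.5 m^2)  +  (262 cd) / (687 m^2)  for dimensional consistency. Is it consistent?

No

Work out the base dimensions of each:
  864 cd:  cd
  (277 cd) / (85.5 m^2):  [cd] / [m²] = m⁻²·cd
  (262 cd) / (687 m^2):  [cd] / [m²] = m⁻²·cd
The terms do not share a single dimension (cd vs m⁻²·cd).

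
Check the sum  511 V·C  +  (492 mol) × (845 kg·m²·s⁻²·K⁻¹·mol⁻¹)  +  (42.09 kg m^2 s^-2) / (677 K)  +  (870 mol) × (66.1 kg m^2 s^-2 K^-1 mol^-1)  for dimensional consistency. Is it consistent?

In SI base units:
  511 V·C:  C·V = s·A·J·C⁻¹ = kg·m²·s⁻²
  (492 mol) × (845 kg·m²·s⁻²·K⁻¹·mol⁻¹):  [mol] · [kg·m²·s⁻²·K⁻¹·mol⁻¹] = kg·m²·s⁻²·K⁻¹
  (42.09 kg m^2 s^-2) / (677 K):  [kg·m²·s⁻²] / [K] = kg·m²·s⁻²·K⁻¹
  (870 mol) × (66.1 kg m^2 s^-2 K^-1 mol^-1):  [mol] · [kg·m²·s⁻²·K⁻¹·mol⁻¹] = kg·m²·s⁻²·K⁻¹
The terms do not share a single dimension (kg·m²·s⁻² vs kg·m²·s⁻²·K⁻¹).

No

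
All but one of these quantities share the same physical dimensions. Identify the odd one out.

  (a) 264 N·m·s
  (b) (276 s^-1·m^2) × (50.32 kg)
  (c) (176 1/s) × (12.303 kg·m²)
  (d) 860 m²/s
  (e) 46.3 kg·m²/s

Reduce each to base SI dimensions:
  (a) N·m·s = kg·m·s⁻²·m·s = kg·m²·s⁻¹
  (b) [m²·s⁻¹] · [kg] = kg·m²·s⁻¹
  (c) [s⁻¹] · [kg·m²] = kg·m²·s⁻¹
  (d) m²·s⁻¹
  (e) kg·m²·s⁻¹
All reduce to kg·m²·s⁻¹ except (d), which is m²·s⁻¹.

(d)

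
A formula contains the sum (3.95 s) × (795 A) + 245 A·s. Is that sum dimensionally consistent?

Expand each in SI base units:
  (3.95 s) × (795 A):  [s] · [A] = s·A
  245 A·s:  A·s = s·A
Both are s·A, so they have the same dimensions and can be added.

Yes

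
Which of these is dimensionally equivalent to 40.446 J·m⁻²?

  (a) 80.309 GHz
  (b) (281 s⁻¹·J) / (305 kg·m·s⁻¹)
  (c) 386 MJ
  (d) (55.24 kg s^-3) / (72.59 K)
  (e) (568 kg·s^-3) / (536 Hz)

Reference: J·m⁻² = N·m·m⁻² = kg·s⁻².
Each option:
  (a) Hz = s⁻¹
  (b) [kg·m²·s⁻³] / [kg·m·s⁻¹] = m·s⁻²
  (c) J = N·m = kg·m²·s⁻²
  (d) [kg·s⁻³] / [K] = kg·s⁻³·K⁻¹
  (e) [kg·s⁻³] / [s⁻¹] = kg·s⁻²  ← same
Only (e) matches kg·s⁻².

(e)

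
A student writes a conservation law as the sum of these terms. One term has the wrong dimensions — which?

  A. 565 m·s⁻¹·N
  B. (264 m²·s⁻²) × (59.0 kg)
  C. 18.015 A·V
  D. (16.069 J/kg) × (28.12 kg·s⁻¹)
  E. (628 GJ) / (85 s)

B.

Expand each in SI base units:
  A. N·m·s⁻¹ = kg·m·s⁻²·m·s⁻¹ = kg·m²·s⁻³
  B. [m²·s⁻²] · [kg] = kg·m²·s⁻²
  C. V·A = J·C⁻¹·A = kg·m²·s⁻³
  D. [m²·s⁻²] · [kg·s⁻¹] = kg·m²·s⁻³
  E. [kg·m²·s⁻²] / [s] = kg·m²·s⁻³
All reduce to kg·m²·s⁻³ except B., which is kg·m²·s⁻².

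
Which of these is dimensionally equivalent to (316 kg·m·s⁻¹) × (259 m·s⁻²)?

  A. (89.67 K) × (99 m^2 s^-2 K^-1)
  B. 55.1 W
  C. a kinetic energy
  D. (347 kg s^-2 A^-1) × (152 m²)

Reference: [kg·m·s⁻¹] · [m·s⁻²] = kg·m²·s⁻³.
Each option:
  A. [K] · [m²·s⁻²·K⁻¹] = m²·s⁻²
  B. W = J·s⁻¹ = kg·m²·s⁻³  ← same
  C. [kinetic energy] = kg·m²·s⁻²
  D. [kg·s⁻²·A⁻¹] · [m²] = kg·m²·s⁻²·A⁻¹
Only B. matches kg·m²·s⁻³.

B.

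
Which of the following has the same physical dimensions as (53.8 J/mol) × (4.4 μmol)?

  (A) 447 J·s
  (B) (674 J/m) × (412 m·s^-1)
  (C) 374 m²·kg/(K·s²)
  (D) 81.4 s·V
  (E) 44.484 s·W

Reference: [kg·m²·s⁻²·mol⁻¹] · [mol] = kg·m²·s⁻².
Each option:
  (A) J·s = N·m·s = kg·m²·s⁻¹
  (B) [kg·m·s⁻²] · [m·s⁻¹] = kg·m²·s⁻³
  (C) kg·m²·s⁻²·K⁻¹
  (D) V·s = J·C⁻¹·s = kg·m²·s⁻²·A⁻¹
  (E) W·s = J·s⁻¹·s = kg·m²·s⁻²  ← same
Only (E) matches kg·m²·s⁻².

(E)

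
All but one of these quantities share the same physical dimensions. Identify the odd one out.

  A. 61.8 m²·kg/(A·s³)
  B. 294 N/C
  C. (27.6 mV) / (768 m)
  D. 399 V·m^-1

A.

Dimensions:
  A. kg·m²·s⁻³·A⁻¹
  B. N·C⁻¹ = kg·m·s⁻²·(s·A)⁻¹ = kg·m·s⁻³·A⁻¹
  C. [kg·m²·s⁻³·A⁻¹] / [m] = kg·m·s⁻³·A⁻¹
  D. V·m⁻¹ = J·C⁻¹·m⁻¹ = kg·m·s⁻³·A⁻¹
All reduce to kg·m·s⁻³·A⁻¹ except A., which is kg·m²·s⁻³·A⁻¹.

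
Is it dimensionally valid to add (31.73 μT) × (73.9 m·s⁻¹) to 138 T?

No

Dimensions:
  (31.73 μT) × (73.9 m·s⁻¹):  [kg·s⁻²·A⁻¹] · [m·s⁻¹] = kg·m·s⁻³·A⁻¹
  138 T:  T = Wb·m⁻² = kg·s⁻²·A⁻¹
kg·m·s⁻³·A⁻¹ ≠ kg·s⁻²·A⁻¹, so they cannot be added.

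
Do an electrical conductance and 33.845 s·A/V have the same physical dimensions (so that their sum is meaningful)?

No

In SI base units:
  an electrical conductance:  [electrical conductance] = kg⁻¹·m⁻²·s³·A²
  33.845 s·A/V:  A·s·V⁻¹ = A·s·(J·C⁻¹)⁻¹ = kg⁻¹·m⁻²·s⁴·A²
kg⁻¹·m⁻²·s³·A² ≠ kg⁻¹·m⁻²·s⁴·A², so they cannot be added.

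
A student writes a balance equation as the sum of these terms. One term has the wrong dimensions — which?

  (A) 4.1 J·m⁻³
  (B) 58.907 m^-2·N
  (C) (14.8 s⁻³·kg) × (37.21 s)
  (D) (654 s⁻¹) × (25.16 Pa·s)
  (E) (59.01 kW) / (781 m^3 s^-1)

Reduce each to base SI dimensions:
  (A) J·m⁻³ = N·m·m⁻³ = kg·m⁻¹·s⁻²
  (B) N·m⁻² = kg·m·s⁻²·m⁻² = kg·m⁻¹·s⁻²
  (C) [kg·s⁻³] · [s] = kg·s⁻²
  (D) [s⁻¹] · [kg·m⁻¹·s⁻¹] = kg·m⁻¹·s⁻²
  (E) [kg·m²·s⁻³] / [m³·s⁻¹] = kg·m⁻¹·s⁻²
All reduce to kg·m⁻¹·s⁻² except (C), which is kg·s⁻².

(C)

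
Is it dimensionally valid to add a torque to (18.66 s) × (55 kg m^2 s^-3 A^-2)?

Dimensions:
  a torque:  [torque] = kg·m²·s⁻²
  (18.66 s) × (55 kg m^2 s^-3 A^-2):  [s] · [kg·m²·s⁻³·A⁻²] = kg·m²·s⁻²·A⁻²
kg·m²·s⁻² ≠ kg·m²·s⁻²·A⁻², so they cannot be added.

No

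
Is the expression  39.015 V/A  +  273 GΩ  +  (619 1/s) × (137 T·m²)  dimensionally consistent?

Dimensions:
  39.015 V/A:  V·A⁻¹ = J·C⁻¹·A⁻¹ = kg·m²·s⁻³·A⁻²
  273 GΩ:  Ω = V·A⁻¹ = kg·m²·s⁻³·A⁻²
  (619 1/s) × (137 T·m²):  [s⁻¹] · [kg·m²·s⁻²·A⁻¹] = kg·m²·s⁻³·A⁻¹
The terms do not share a single dimension (kg·m²·s⁻³·A⁻² vs kg·m²·s⁻³·A⁻¹).

No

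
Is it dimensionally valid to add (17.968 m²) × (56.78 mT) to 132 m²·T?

Yes

Reduce each to base SI dimensions:
  (17.968 m²) × (56.78 mT):  [m²] · [kg·s⁻²·A⁻¹] = kg·m²·s⁻²·A⁻¹
  132 m²·T:  T·m² = Wb·m⁻²·m² = kg·m²·s⁻²·A⁻¹
Both are kg·m²·s⁻²·A⁻¹, so they have the same dimensions and can be added.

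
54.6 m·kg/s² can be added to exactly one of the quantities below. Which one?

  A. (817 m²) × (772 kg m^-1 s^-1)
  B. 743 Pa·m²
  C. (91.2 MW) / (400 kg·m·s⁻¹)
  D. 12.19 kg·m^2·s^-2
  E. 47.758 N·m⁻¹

B.

Reference: kg·m·s⁻².
Each option:
  A. [m²] · [kg·m⁻¹·s⁻¹] = kg·m·s⁻¹
  B. Pa·m² = N·m⁻²·m² = kg·m·s⁻²  ← same
  C. [kg·m²·s⁻³] / [kg·m·s⁻¹] = m·s⁻²
  D. kg·m²·s⁻²
  E. N·m⁻¹ = kg·m·s⁻²·m⁻¹ = kg·s⁻²
Only B. matches kg·m·s⁻².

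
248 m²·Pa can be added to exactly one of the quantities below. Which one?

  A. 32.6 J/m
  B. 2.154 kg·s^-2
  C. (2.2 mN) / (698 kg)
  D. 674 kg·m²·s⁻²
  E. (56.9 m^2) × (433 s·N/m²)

A.

Reference: Pa·m² = N·m⁻²·m² = kg·m·s⁻².
Each option:
  A. J·m⁻¹ = N·m·m⁻¹ = kg·m·s⁻²  ← same
  B. kg·s⁻²
  C. [kg·m·s⁻²] / [kg] = m·s⁻²
  D. kg·m²·s⁻²
  E. [m²] · [kg·m⁻¹·s⁻¹] = kg·m·s⁻¹
Only A. matches kg·m·s⁻².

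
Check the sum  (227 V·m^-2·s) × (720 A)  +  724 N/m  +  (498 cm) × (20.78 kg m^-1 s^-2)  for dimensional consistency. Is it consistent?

Expand each in SI base units:
  (227 V·m^-2·s) × (720 A):  [kg·s⁻²·A⁻¹] · [A] = kg·s⁻²
  724 N/m:  N·m⁻¹ = kg·m·s⁻²·m⁻¹ = kg·s⁻²
  (498 cm) × (20.78 kg m^-1 s^-2):  [m] · [kg·m⁻¹·s⁻²] = kg·s⁻²
Every term reduces to kg·s⁻².

Yes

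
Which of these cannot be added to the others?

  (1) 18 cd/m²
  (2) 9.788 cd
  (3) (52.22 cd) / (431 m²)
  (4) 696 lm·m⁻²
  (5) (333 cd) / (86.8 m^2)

(2)

Expand each in SI base units:
  (1) cd·m⁻² = m⁻²·cd
  (2) cd
  (3) [cd] / [m²] = m⁻²·cd
  (4) lm·m⁻² = cd·m⁻² = m⁻²·cd
  (5) [cd] / [m²] = m⁻²·cd
All reduce to m⁻²·cd except (2), which is cd.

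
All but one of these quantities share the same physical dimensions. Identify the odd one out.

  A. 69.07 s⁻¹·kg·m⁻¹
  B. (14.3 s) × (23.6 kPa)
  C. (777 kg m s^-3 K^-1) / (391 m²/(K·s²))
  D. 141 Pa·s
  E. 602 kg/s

Reduce each to base SI dimensions:
  A. kg·m⁻¹·s⁻¹
  B. [s] · [kg·m⁻¹·s⁻²] = kg·m⁻¹·s⁻¹
  C. [kg·m·s⁻³·K⁻¹] / [m²·s⁻²·K⁻¹] = kg·m⁻¹·s⁻¹
  D. Pa·s = N·m⁻²·s = kg·m⁻¹·s⁻¹
  E. kg·s⁻¹
All reduce to kg·m⁻¹·s⁻¹ except E., which is kg·s⁻¹.

E.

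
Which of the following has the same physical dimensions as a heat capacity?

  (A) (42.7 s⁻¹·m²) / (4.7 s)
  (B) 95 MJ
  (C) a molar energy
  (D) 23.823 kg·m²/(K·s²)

(D)

Reference: [heat capacity] = kg·m²·s⁻²·K⁻¹.
Each option:
  (A) [m²·s⁻¹] / [s] = m²·s⁻²
  (B) J = N·m = kg·m²·s⁻²
  (C) [molar energy] = kg·m²·s⁻²·mol⁻¹
  (D) kg·m²·s⁻²·K⁻¹  ← same
Only (D) matches kg·m²·s⁻²·K⁻¹.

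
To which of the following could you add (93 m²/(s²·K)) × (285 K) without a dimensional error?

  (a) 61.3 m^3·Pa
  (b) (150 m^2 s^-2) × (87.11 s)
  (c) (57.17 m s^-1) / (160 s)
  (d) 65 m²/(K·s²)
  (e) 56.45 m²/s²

(e)

Reference: [m²·s⁻²·K⁻¹] · [K] = m²·s⁻².
Each option:
  (a) Pa·m³ = N·m⁻²·m³ = kg·m²·s⁻²
  (b) [m²·s⁻²] · [s] = m²·s⁻¹
  (c) [m·s⁻¹] / [s] = m·s⁻²
  (d) m²·s⁻²·K⁻¹
  (e) m²·s⁻²  ← same
Only (e) matches m²·s⁻².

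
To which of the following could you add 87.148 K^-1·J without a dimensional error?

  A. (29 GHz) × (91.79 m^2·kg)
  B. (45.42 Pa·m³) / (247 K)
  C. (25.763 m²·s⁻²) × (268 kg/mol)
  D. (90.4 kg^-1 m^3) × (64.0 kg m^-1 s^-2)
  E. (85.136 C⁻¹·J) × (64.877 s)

B.

Reference: J·K⁻¹ = N·m·K⁻¹ = kg·m²·s⁻²·K⁻¹.
Each option:
  A. [s⁻¹] · [kg·m²] = kg·m²·s⁻¹
  B. [kg·m²·s⁻²] / [K] = kg·m²·s⁻²·K⁻¹  ← same
  C. [m²·s⁻²] · [kg·mol⁻¹] = kg·m²·s⁻²·mol⁻¹
  D. [kg⁻¹·m³] · [kg·m⁻¹·s⁻²] = m²·s⁻²
  E. [kg·m²·s⁻³·A⁻¹] · [s] = kg·m²·s⁻²·A⁻¹
Only B. matches kg·m²·s⁻²·K⁻¹.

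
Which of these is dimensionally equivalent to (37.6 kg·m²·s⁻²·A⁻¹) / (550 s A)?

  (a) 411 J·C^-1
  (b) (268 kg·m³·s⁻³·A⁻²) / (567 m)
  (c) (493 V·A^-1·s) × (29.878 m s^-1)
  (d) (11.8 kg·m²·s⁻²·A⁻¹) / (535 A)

Reference: [kg·m²·s⁻²·A⁻¹] / [s·A] = kg·m²·s⁻³·A⁻².
Each option:
  (a) J·C⁻¹ = N·m·(s·A)⁻¹ = kg·m²·s⁻³·A⁻¹
  (b) [kg·m³·s⁻³·A⁻²] / [m] = kg·m²·s⁻³·A⁻²  ← same
  (c) [kg·m²·s⁻²·A⁻²] · [m·s⁻¹] = kg·m³·s⁻³·A⁻²
  (d) [kg·m²·s⁻²·A⁻¹] / [A] = kg·m²·s⁻²·A⁻²
Only (b) matches kg·m²·s⁻³·A⁻².

(b)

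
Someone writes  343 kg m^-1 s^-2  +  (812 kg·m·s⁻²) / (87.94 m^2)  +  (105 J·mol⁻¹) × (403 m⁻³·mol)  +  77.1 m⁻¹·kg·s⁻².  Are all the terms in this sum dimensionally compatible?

Yes

Expand each in SI base units:
  343 kg m^-1 s^-2:  kg·m⁻¹·s⁻²
  (812 kg·m·s⁻²) / (87.94 m^2):  [kg·m·s⁻²] / [m²] = kg·m⁻¹·s⁻²
  (105 J·mol⁻¹) × (403 m⁻³·mol):  [kg·m²·s⁻²·mol⁻¹] · [m⁻³·mol] = kg·m⁻¹·s⁻²
  77.1 m⁻¹·kg·s⁻²:  kg·m⁻¹·s⁻²
Every term reduces to kg·m⁻¹·s⁻².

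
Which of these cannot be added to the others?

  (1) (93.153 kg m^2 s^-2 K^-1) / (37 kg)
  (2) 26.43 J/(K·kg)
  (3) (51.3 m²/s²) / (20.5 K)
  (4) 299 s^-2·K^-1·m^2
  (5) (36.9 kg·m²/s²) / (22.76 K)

(5)

Expand each in SI base units:
  (1) [kg·m²·s⁻²·K⁻¹] / [kg] = m²·s⁻²·K⁻¹
  (2) J·kg⁻¹·K⁻¹ = N·m·kg⁻¹·K⁻¹ = m²·s⁻²·K⁻¹
  (3) [m²·s⁻²] / [K] = m²·s⁻²·K⁻¹
  (4) m²·s⁻²·K⁻¹
  (5) [kg·m²·s⁻²] / [K] = kg·m²·s⁻²·K⁻¹
All reduce to m²·s⁻²·K⁻¹ except (5), which is kg·m²·s⁻²·K⁻¹.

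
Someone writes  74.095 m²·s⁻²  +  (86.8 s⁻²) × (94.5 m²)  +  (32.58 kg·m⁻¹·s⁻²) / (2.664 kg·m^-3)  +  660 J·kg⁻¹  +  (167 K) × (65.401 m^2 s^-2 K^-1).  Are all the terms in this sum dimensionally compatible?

In SI base units:
  74.095 m²·s⁻²:  m²·s⁻²
  (86.8 s⁻²) × (94.5 m²):  [s⁻²] · [m²] = m²·s⁻²
  (32.58 kg·m⁻¹·s⁻²) / (2.664 kg·m^-3):  [kg·m⁻¹·s⁻²] / [kg·m⁻³] = m²·s⁻²
  660 J·kg⁻¹:  J·kg⁻¹ = N·m·kg⁻¹ = m²·s⁻²
  (167 K) × (65.401 m^2 s^-2 K^-1):  [K] · [m²·s⁻²·K⁻¹] = m²·s⁻²
Every term reduces to m²·s⁻².

Yes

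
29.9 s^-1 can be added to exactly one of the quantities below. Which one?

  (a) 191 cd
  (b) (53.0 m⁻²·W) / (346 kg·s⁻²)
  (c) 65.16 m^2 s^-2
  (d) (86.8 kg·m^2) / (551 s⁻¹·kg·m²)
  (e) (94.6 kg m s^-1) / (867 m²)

Reference: s⁻¹.
Each option:
  (a) cd
  (b) [kg·s⁻³] / [kg·s⁻²] = s⁻¹  ← same
  (c) m²·s⁻²
  (d) [kg·m²] / [kg·m²·s⁻¹] = s
  (e) [kg·m·s⁻¹] / [m²] = kg·m⁻¹·s⁻¹
Only (b) matches s⁻¹.

(b)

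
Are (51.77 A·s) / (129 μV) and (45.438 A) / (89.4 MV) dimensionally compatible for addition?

Work out the base dimensions of each:
  (51.77 A·s) / (129 μV):  [s·A] / [kg·m²·s⁻³·A⁻¹] = kg⁻¹·m⁻²·s⁴·A²
  (45.438 A) / (89.4 MV):  [A] / [kg·m²·s⁻³·A⁻¹] = kg⁻¹·m⁻²·s³·A²
kg⁻¹·m⁻²·s⁴·A² ≠ kg⁻¹·m⁻²·s³·A², so they cannot be added.

No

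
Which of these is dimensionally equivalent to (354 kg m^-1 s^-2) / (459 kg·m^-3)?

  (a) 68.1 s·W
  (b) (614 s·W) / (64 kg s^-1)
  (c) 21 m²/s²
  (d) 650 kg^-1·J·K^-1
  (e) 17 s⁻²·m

(c)

Reference: [kg·m⁻¹·s⁻²] / [kg·m⁻³] = m²·s⁻².
Each option:
  (a) W·s = J·s⁻¹·s = kg·m²·s⁻²
  (b) [kg·m²·s⁻²] / [kg·s⁻¹] = m²·s⁻¹
  (c) m²·s⁻²  ← same
  (d) J·kg⁻¹·K⁻¹ = N·m·kg⁻¹·K⁻¹ = m²·s⁻²·K⁻¹
  (e) m·s⁻²
Only (c) matches m²·s⁻².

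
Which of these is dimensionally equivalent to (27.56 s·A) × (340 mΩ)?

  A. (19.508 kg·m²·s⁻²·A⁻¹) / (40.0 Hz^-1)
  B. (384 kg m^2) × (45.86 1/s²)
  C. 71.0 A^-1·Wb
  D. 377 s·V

D.

Reference: [s·A] · [kg·m²·s⁻³·A⁻²] = kg·m²·s⁻²·A⁻¹.
Each option:
  A. [kg·m²·s⁻²·A⁻¹] / [s] = kg·m²·s⁻³·A⁻¹
  B. [kg·m²] · [s⁻²] = kg·m²·s⁻²
  C. Wb·A⁻¹ = V·s·A⁻¹ = kg·m²·s⁻²·A⁻²
  D. V·s = J·C⁻¹·s = kg·m²·s⁻²·A⁻¹  ← same
Only D. matches kg·m²·s⁻²·A⁻¹.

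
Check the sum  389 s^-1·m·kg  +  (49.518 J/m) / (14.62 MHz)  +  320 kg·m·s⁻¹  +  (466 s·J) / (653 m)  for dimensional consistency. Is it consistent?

Yes

Dimensions:
  389 s^-1·m·kg:  kg·m·s⁻¹
  (49.518 J/m) / (14.62 MHz):  [kg·m·s⁻²] / [s⁻¹] = kg·m·s⁻¹
  320 kg·m·s⁻¹:  kg·m·s⁻¹
  (466 s·J) / (653 m):  [kg·m²·s⁻¹] / [m] = kg·m·s⁻¹
Every term reduces to kg·m·s⁻¹.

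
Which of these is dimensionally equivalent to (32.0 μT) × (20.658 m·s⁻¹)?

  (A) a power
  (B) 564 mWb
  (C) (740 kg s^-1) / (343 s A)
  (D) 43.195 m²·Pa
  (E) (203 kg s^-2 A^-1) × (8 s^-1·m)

Reference: [kg·s⁻²·A⁻¹] · [m·s⁻¹] = kg·m·s⁻³·A⁻¹.
Each option:
  (A) [power] = kg·m²·s⁻³
  (B) Wb = V·s = kg·m²·s⁻²·A⁻¹
  (C) [kg·s⁻¹] / [s·A] = kg·s⁻²·A⁻¹
  (D) Pa·m² = N·m⁻²·m² = kg·m·s⁻²
  (E) [kg·s⁻²·A⁻¹] · [m·s⁻¹] = kg·m·s⁻³·A⁻¹  ← same
Only (E) matches kg·m·s⁻³·A⁻¹.

(E)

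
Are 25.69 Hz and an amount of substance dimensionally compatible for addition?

In SI base units:
  25.69 Hz:  Hz = s⁻¹
  an amount of substance:  [amount of substance] = mol
s⁻¹ ≠ mol, so they cannot be added.

No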